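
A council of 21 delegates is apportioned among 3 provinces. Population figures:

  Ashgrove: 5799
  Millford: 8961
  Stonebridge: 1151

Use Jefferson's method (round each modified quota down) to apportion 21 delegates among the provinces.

Standard divisor 15911/21 ≈ 757.667; standard quotas: Ashgrove 7.654, Millford 11.827, Stonebridge 1.519.
Rounding down gives 7, 11, 1 = 19 seats, so the divisor must be adjusted.
With modified divisor 700: modified quotas Ashgrove 8.284, Millford 12.801, Stonebridge 1.644.
Rounding down: Ashgrove 8, Millford 12, Stonebridge 1 (total 21).

Ashgrove=8; Millford=12; Stonebridge=1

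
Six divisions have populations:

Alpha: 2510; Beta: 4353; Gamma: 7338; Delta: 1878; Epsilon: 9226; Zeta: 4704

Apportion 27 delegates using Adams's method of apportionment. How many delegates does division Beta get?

Standard divisor 30009/27 ≈ 1111.444; standard quotas: Alpha 2.258, Beta 3.917, Gamma 6.602, Delta 1.690, Epsilon 8.301, Zeta 4.232.
Rounding up gives 3, 4, 7, 2, 9, 5 = 30 seats, so the divisor must be adjusted.
With modified divisor 1240: modified quotas Alpha 2.024, Beta 3.510, Gamma 5.918, Delta 1.515, Epsilon 7.440, Zeta 3.794.
Rounding up: Alpha 3, Beta 4, Gamma 6, Delta 2, Epsilon 8, Zeta 4 (total 27).
Beta receives 4.

4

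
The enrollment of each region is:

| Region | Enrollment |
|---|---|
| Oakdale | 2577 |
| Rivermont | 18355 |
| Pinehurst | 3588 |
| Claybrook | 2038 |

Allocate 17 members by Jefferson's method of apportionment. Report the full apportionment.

Standard divisor 26558/17 ≈ 1562.235; standard quotas: Oakdale 1.650, Rivermont 11.749, Pinehurst 2.297, Claybrook 1.305.
Rounding down gives 1, 11, 2, 1 = 15 seats, so the divisor must be adjusted.
With modified divisor 1400: modified quotas Oakdale 1.841, Rivermont 13.111, Pinehurst 2.563, Claybrook 1.456.
Rounding down: Oakdale 1, Rivermont 13, Pinehurst 2, Claybrook 1 (total 17).

Oakdale 1, Rivermont 13, Pinehurst 2, Claybrook 1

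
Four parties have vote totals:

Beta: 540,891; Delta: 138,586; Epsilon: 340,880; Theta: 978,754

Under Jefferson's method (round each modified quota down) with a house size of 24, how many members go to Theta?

12

Standard divisor 1999111/24 ≈ 83296.292; standard quotas: Beta 6.494, Delta 1.664, Epsilon 4.092, Theta 11.750.
Rounding down gives 6, 1, 4, 11 = 22 seats, so the divisor must be adjusted.
With modified divisor 76300: modified quotas Beta 7.089, Delta 1.816, Epsilon 4.468, Theta 12.828.
Rounding down: Beta 7, Delta 1, Epsilon 4, Theta 12 (total 24).
Theta receives 12.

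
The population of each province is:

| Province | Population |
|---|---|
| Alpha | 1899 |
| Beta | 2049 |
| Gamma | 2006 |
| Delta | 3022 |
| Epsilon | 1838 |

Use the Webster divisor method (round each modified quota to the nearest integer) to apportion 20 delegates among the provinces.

Alpha 3; Beta 4; Gamma 4; Delta 6; Epsilon 3

Standard divisor 10814/20 ≈ 540.7; standard quotas: Alpha 3.512, Beta 3.790, Gamma 3.710, Delta 5.589, Epsilon 3.399.
Rounding to the nearest integer gives 4, 4, 4, 6, 3 = 21 seats, so the divisor must be adjusted.
With modified divisor 546: modified quotas Alpha 3.478, Beta 3.753, Gamma 3.674, Delta 5.535, Epsilon 3.366.
Rounding to the nearest integer: Alpha 3, Beta 4, Gamma 4, Delta 6, Epsilon 3 (total 20).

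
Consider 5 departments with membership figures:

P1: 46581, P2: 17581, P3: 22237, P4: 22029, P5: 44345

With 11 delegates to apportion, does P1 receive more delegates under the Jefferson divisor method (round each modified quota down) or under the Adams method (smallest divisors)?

Jefferson: P1 4, P2 1, P3 2, P4 1, P5 3.
Adams: P1 3, P2 1, P3 2, P4 2, P5 3.
P1 gets 4 under Jefferson and 3 under Adams.

Jefferson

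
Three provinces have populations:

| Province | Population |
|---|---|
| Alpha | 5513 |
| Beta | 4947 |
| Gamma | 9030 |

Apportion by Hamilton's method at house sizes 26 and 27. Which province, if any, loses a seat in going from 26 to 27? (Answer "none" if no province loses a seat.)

none

At 26 seats: Alpha 7, Beta 7, Gamma 12.
At 27 seats: Alpha 8, Beta 7, Gamma 12.
No province's allocation decreased.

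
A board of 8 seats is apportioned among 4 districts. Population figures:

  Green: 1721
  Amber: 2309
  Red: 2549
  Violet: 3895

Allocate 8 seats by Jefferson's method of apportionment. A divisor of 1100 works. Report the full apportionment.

With modified divisor 1100: modified quotas Green 1.565, Amber 2.099, Red 2.317, Violet 3.541.
Rounding down: Green 1, Amber 2, Red 2, Violet 3 (total 8).

Green 1; Amber 2; Red 2; Violet 3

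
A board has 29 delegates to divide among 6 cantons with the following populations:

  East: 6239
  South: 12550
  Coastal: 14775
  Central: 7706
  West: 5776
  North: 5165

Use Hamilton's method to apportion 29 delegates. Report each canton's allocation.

East 4, South 7, Coastal 8, Central 4, West 3, North 3

The standard divisor is 52211/29 ≈ 1800.379.
Standard quotas: East 3.4654, South 6.9708, Coastal 8.2066, Central 4.2802, West 3.2082, North 2.8688.
Lower quotas: East 3, South 6, Coastal 8, Central 4, West 3, North 2 (sum 26, leaving 3 seats).
Remainders in descending order: South 0.9708, North 0.8688, East 0.4654, Central 0.2802, West 0.2082, Coastal 0.2066.
The surplus seats go to South, North, East.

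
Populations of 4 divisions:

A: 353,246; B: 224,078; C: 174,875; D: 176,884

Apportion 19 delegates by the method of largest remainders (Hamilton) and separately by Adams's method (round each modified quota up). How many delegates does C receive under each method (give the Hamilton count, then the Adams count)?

Hamilton: A 7, B 5, C 3, D 4.
Adams: A 7, B 4, C 4, D 4.
C gets 3 under Hamilton and 4 under Adams.

3 and 4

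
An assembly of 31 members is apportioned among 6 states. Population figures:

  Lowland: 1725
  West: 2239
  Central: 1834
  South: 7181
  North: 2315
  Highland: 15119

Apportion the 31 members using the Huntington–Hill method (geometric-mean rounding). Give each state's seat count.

With divisor 968: modified quotas Lowland 1.782, West 2.313, Central 1.895, South 7.418, North 2.392, Highland 15.619.
Geometric-mean thresholds: Lowland √(1·2)=1.414, West √(2·3)=2.449, Central √(1·2)=1.414, South √(7·8)=7.483, North √(2·3)=2.449, Highland √(15·16)=15.492.
Each quota rounded against its threshold gives Lowland 2, West 2, Central 2, South 7, North 2, Highland 16 (total 31).

Lowland 2, West 2, Central 2, South 7, North 2, Highland 16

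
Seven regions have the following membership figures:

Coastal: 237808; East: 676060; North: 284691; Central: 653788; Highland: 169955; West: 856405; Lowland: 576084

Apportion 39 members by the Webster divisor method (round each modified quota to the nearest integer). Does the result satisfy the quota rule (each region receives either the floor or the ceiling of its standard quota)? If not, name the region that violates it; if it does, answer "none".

Standard quotas: Coastal 2.685, East 7.632, North 3.214, Central 7.380, Highland 1.919, West 9.668, Lowland 6.503.
Webster allocation: Coastal 3, East 8, North 3, Central 7, Highland 2, West 10, Lowland 6.
Every allocation lies between the lower and upper quota.

none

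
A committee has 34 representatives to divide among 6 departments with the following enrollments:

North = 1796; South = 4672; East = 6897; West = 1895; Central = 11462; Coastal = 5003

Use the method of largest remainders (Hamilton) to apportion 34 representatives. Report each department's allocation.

Total 31725; standard divisor 31725/34 ≈ 933.088.
Standard quotas: North 1.9248, South 5.0070, East 7.3916, West 2.0309, Central 12.2839, Coastal 5.3618.
Lower quotas: North 1, South 5, East 7, West 2, Central 12, Coastal 5 (sum 32, leaving 2 seats).
Remainders in descending order: North 0.9248, East 0.3916, Coastal 0.3618, Central 0.2839, West 0.0309, South 0.0070.
Largest remainders: North, East receive the extra seats.

North=2, South=5, East=8, West=2, Central=12, Coastal=5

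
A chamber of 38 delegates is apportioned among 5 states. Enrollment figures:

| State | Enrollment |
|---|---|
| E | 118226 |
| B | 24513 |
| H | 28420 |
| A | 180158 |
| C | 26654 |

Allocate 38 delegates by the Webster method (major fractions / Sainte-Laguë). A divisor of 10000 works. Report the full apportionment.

With modified divisor 10000: modified quotas E 11.823, B 2.451, H 2.842, A 18.016, C 2.665.
Rounding to the nearest integer: E 12, B 2, H 3, A 18, C 3 (total 38).

E: 12, B: 2, H: 3, A: 18, C: 3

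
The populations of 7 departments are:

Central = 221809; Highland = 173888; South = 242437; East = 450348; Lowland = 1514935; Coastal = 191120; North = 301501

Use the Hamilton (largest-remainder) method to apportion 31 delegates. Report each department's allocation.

Standard divisor: 3096038 ÷ 31 ≈ 99872.194.
Standard quotas: Central 2.2209, Highland 1.7411, South 2.4275, East 4.5092, Lowland 15.1687, Coastal 1.9136, North 3.0189.
Lower quotas: Central 2, Highland 1, South 2, East 4, Lowland 15, Coastal 1, North 3 (sum 28, leaving 3 seats).
Remainders in descending order: Coastal 0.9136, Highland 0.7411, East 0.5092, South 0.4275, Central 0.2209, Lowland 0.1687, North 0.0189.
Largest remainders: Coastal, Highland, East receive the extra seats.

Central 2, Highland 2, South 2, East 5, Lowland 15, Coastal 2, North 3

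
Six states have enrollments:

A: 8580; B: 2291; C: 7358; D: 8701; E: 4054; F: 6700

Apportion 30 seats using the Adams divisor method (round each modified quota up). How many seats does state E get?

3

Standard divisor 37684/30 ≈ 1256.133; standard quotas: A 6.830, B 1.824, C 5.858, D 6.927, E 3.227, F 5.334.
Rounding up gives 7, 2, 6, 7, 4, 6 = 32 seats, so the divisor must be adjusted.
With modified divisor 1400: modified quotas A 6.129, B 1.636, C 5.256, D 6.215, E 2.896, F 4.786.
Rounding up: A 7, B 2, C 6, D 7, E 3, F 5 (total 30).
E receives 3.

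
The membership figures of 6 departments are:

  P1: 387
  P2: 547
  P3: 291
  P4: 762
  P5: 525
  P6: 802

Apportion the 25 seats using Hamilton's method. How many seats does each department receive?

P1 3, P2 4, P3 2, P4 6, P5 4, P6 6

Total 3314; standard divisor 3314/25 ≈ 132.56.
Standard quotas: P1 2.919, P2 4.126, P3 2.195, P4 5.748, P5 3.960, P6 6.050.
Lower quotas: P1 2, P2 4, P3 2, P4 5, P5 3, P6 6 (sum 22, leaving 3 seats).
Remainders in descending order: P5 0.960, P1 0.919, P4 0.748, P3 0.195, P2 0.126, P6 0.050.
The surplus seats go to P5, P1, P4.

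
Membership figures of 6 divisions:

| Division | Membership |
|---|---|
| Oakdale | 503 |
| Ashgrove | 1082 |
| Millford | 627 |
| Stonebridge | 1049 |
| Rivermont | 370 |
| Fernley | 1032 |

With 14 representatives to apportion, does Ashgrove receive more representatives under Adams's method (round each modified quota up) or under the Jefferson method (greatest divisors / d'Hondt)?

Adams: Oakdale 2, Ashgrove 3, Millford 2, Stonebridge 3, Rivermont 1, Fernley 3.
Jefferson: Oakdale 1, Ashgrove 4, Millford 2, Stonebridge 3, Rivermont 1, Fernley 3.
Ashgrove gets 3 under Adams and 4 under Jefferson.

Jefferson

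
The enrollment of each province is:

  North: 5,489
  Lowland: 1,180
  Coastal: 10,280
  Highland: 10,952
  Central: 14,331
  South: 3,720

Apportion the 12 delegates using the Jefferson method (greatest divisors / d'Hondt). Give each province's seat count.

Standard divisor 45952/12 ≈ 3829.333; standard quotas: North 1.433, Lowland 0.308, Coastal 2.685, Highland 2.860, Central 3.742, South 0.971.
Rounding down gives 1, 0, 2, 2, 3, 0 = 8 seats, so the divisor must be adjusted.
With modified divisor 3100: modified quotas North 1.771, Lowland 0.381, Coastal 3.316, Highland 3.533, Central 4.623, South 1.200.
Rounding down: North 1, Lowland 0, Coastal 3, Highland 3, Central 4, South 1 (total 12).

North 1, Lowland 0, Coastal 3, Highland 3, Central 4, South 1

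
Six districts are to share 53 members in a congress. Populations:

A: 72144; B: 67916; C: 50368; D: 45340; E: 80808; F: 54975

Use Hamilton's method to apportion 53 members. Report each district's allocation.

The standard divisor is 371551/53 ≈ 7010.396.
Standard quotas: A 10.2910, B 9.6879, C 7.1848, D 6.4675, E 11.5269, F 7.8419.
Lower quotas: A 10, B 9, C 7, D 6, E 11, F 7 (sum 50, leaving 3 seats).
Remainders in descending order: F 0.8419, B 0.6879, E 0.5269, D 0.4675, A 0.2910, C 0.1848.
The surplus seats go to F, B, E.

A 10, B 10, C 7, D 6, E 12, F 8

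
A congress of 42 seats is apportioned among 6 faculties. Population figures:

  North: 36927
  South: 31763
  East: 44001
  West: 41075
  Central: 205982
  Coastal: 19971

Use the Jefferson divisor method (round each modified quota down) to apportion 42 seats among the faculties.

Standard divisor 379719/42 ≈ 9040.929; standard quotas: North 4.084, South 3.513, East 4.867, West 4.543, Central 22.783, Coastal 2.209.
Rounding down gives 4, 3, 4, 4, 22, 2 = 39 seats, so the divisor must be adjusted.
With modified divisor 8400: modified quotas North 4.396, South 3.781, East 5.238, West 4.890, Central 24.522, Coastal 2.377.
Rounding down: North 4, South 3, East 5, West 4, Central 24, Coastal 2 (total 42).

North 4, South 3, East 5, West 4, Central 24, Coastal 2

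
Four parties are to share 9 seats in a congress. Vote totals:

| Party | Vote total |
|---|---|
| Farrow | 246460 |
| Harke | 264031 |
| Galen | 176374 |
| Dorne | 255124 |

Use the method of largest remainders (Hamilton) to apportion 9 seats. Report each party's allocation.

Standard divisor: 941989 ÷ 9 ≈ 104665.444.
Standard quotas: Farrow 2.3547, Harke 2.5226, Galen 1.6851, Dorne 2.4375.
Lower quotas: Farrow 2, Harke 2, Galen 1, Dorne 2 (sum 7, leaving 2 seats).
Remainders in descending order: Galen 0.6851, Harke 0.5226, Dorne 0.4375, Farrow 0.3547.
Largest remainders: Galen, Harke receive the extra seats.

Farrow 2, Harke 3, Galen 2, Dorne 2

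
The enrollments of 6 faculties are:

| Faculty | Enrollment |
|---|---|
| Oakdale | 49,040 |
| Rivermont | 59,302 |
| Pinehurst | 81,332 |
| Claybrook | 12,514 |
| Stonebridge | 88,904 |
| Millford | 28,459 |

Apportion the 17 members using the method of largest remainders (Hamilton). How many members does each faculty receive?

Oakdale 3, Rivermont 3, Pinehurst 4, Claybrook 1, Stonebridge 5, Millford 1

Standard divisor: 319551 ÷ 17 ≈ 18797.118.
Standard quotas: Oakdale 2.6089, Rivermont 3.1548, Pinehurst 4.3268, Claybrook 0.6657, Stonebridge 4.7297, Millford 1.5140.
Lower quotas: Oakdale 2, Rivermont 3, Pinehurst 4, Claybrook 0, Stonebridge 4, Millford 1 (sum 14, leaving 3 seats).
Remainders in descending order: Stonebridge 0.7297, Claybrook 0.6657, Oakdale 0.6089, Millford 0.5140, Pinehurst 0.3268, Rivermont 0.1548.
The surplus seats go to Stonebridge, Claybrook, Oakdale.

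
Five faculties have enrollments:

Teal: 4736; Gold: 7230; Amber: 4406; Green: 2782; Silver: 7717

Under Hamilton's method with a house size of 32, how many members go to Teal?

6

Total 26871; standard divisor 26871/32 ≈ 839.719.
Standard quotas: Teal 5.6400, Gold 8.6100, Amber 5.2470, Green 3.3130, Silver 9.1900.
Lower quotas: Teal 5, Gold 8, Amber 5, Green 3, Silver 9 (sum 30, leaving 2 seats).
Remainders in descending order: Teal 0.6400, Gold 0.6100, Green 0.3130, Amber 0.2470, Silver 0.1900.
The surplus seats go to Teal, Gold.
Teal receives 6.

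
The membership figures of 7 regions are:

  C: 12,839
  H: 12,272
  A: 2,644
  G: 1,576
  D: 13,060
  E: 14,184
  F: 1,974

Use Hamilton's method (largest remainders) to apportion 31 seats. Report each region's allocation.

Total 58549; standard divisor 58549/31 ≈ 1888.677.
Standard quotas: C 6.7979, H 6.4977, A 1.3999, G 0.8344, D 6.9149, E 7.5100, F 1.0452.
Lower quotas: C 6, H 6, A 1, G 0, D 6, E 7, F 1 (sum 27, leaving 4 seats).
Remainders in descending order: D 0.9149, G 0.8344, C 0.7979, E 0.5100, H 0.4977, A 0.3999, F 0.0452.
The surplus seats go to D, G, C, E.

C 7, H 6, A 1, G 1, D 7, E 8, F 1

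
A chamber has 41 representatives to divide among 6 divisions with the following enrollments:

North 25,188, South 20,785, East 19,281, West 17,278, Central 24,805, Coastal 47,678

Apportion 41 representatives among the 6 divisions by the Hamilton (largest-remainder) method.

The standard divisor is 155015/41 ≈ 3780.854.
Standard quotas: North 6.6620, South 5.4974, East 5.0996, West 4.5699, Central 6.5607, Coastal 12.6104.
Lower quotas: North 6, South 5, East 5, West 4, Central 6, Coastal 12 (sum 38, leaving 3 seats).
Remainders in descending order: North 0.6620, Coastal 0.6104, West 0.5699, Central 0.5607, South 0.4974, East 0.0996.
Largest remainders: North, Coastal, West receive the extra seats.

North: 7, South: 5, East: 5, West: 5, Central: 6, Coastal: 13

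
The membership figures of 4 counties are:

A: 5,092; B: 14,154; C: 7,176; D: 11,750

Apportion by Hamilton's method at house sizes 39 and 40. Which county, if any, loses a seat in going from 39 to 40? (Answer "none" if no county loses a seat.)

none

At 39 seats: A 5, B 15, C 7, D 12.
At 40 seats: A 5, B 15, C 8, D 12.
No county's allocation decreased.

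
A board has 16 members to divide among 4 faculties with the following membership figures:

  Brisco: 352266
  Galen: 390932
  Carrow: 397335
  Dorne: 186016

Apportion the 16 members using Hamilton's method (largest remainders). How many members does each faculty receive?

Brisco: 4, Galen: 5, Carrow: 5, Dorne: 2

Standard divisor: 1326549 ÷ 16 ≈ 82909.312.
Standard quotas: Brisco 4.2488, Galen 4.7152, Carrow 4.7924, Dorne 2.2436.
Lower quotas: Brisco 4, Galen 4, Carrow 4, Dorne 2 (sum 14, leaving 2 seats).
Remainders in descending order: Carrow 0.7924, Galen 0.7152, Brisco 0.2488, Dorne 0.2436.
Largest remainders: Carrow, Galen receive the extra seats.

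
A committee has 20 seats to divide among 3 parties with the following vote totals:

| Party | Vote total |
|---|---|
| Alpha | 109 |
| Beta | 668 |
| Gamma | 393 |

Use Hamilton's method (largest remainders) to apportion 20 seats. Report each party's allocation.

The standard divisor is 1170/20 ≈ 58.5.
Standard quotas: Alpha 1.863, Beta 11.419, Gamma 6.718.
Lower quotas: Alpha 1, Beta 11, Gamma 6 (sum 18, leaving 2 seats).
Remainders in descending order: Alpha 0.863, Gamma 0.718, Beta 0.419.
Largest remainders: Alpha, Gamma receive the extra seats.

Alpha 2, Beta 11, Gamma 7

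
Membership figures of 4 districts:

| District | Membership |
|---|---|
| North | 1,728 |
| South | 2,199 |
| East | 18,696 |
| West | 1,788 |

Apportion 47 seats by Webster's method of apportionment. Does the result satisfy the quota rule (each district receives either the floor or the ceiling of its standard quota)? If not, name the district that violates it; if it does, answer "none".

Standard quotas: North 3.327, South 4.234, East 35.997, West 3.443.
Webster allocation: North 3, South 4, East 37, West 3.
East has quota 35.997 (lower 35, upper 36) but receives 37 — outside the quota interval.

East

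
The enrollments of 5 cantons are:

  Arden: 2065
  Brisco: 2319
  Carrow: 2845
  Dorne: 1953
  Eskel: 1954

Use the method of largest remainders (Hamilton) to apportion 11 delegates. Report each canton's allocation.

Standard divisor: 11136 ÷ 11 ≈ 1012.364.
Standard quotas: Arden 2.040, Brisco 2.291, Carrow 2.810, Dorne 1.929, Eskel 1.930.
Lower quotas: Arden 2, Brisco 2, Carrow 2, Dorne 1, Eskel 1 (sum 8, leaving 3 seats).
Remainders in descending order: Eskel 0.930, Dorne 0.929, Carrow 0.810, Brisco 0.291, Arden 0.040.
The surplus seats go to Eskel, Dorne, Carrow.

Arden 2; Brisco 2; Carrow 3; Dorne 2; Eskel 2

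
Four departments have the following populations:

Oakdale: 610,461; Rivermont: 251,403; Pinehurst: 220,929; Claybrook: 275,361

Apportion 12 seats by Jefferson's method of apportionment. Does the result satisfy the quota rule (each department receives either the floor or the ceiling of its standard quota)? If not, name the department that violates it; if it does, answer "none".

none

Standard quotas: Oakdale 5.394, Rivermont 2.221, Pinehurst 1.952, Claybrook 2.433.
Jefferson allocation: Oakdale 6, Rivermont 2, Pinehurst 2, Claybrook 2.
Every allocation lies between the lower and upper quota.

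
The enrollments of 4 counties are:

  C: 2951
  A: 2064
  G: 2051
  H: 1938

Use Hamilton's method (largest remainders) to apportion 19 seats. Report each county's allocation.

The standard divisor is 9004/19 ≈ 473.895.
Standard quotas: C 6.227, A 4.355, G 4.328, H 4.090.
Lower quotas: C 6, A 4, G 4, H 4 (sum 18, leaving 1 seat).
Remainders in descending order: A 0.355, G 0.328, C 0.227, H 0.090.
Largest remainder: A receives the extra seat.

C 6, A 5, G 4, H 4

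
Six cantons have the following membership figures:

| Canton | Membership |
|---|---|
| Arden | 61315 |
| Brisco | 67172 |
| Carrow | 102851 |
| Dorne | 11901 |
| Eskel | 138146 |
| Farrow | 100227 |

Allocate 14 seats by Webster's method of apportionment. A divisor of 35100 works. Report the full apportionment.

Arden: 2; Brisco: 2; Carrow: 3; Dorne: 0; Eskel: 4; Farrow: 3

With modified divisor 35100: modified quotas Arden 1.747, Brisco 1.914, Carrow 2.930, Dorne 0.339, Eskel 3.936, Farrow 2.855.
Rounding to the nearest integer: Arden 2, Brisco 2, Carrow 3, Dorne 0, Eskel 4, Farrow 3 (total 14).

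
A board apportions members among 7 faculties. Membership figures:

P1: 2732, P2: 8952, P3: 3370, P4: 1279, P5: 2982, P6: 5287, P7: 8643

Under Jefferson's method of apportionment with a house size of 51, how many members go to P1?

4

Standard divisor 33245/51 ≈ 651.863; standard quotas: P1 4.191, P2 13.733, P3 5.170, P4 1.962, P5 4.575, P6 8.111, P7 13.259.
Rounding down gives 4, 13, 5, 1, 4, 8, 13 = 48 seats, so the divisor must be adjusted.
With modified divisor 600: modified quotas P1 4.553, P2 14.920, P3 5.617, P4 2.132, P5 4.970, P6 8.812, P7 14.405.
Rounding down: P1 4, P2 14, P3 5, P4 2, P5 4, P6 8, P7 14 (total 51).
P1 receives 4.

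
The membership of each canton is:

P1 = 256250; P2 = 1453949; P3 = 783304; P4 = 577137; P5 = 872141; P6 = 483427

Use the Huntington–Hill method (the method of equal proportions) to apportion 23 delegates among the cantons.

P1: 1; P2: 7; P3: 4; P4: 3; P5: 5; P6: 3

With divisor 194654: modified quotas P1 1.316, P2 7.469, P3 4.024, P4 2.965, P5 4.480, P6 2.484.
Geometric-mean thresholds: P1 √(1·2)=1.414, P2 √(7·8)=7.483, P3 √(4·5)=4.472, P4 √(2·3)=2.449, P5 √(4·5)=4.472, P6 √(2·3)=2.449.
Each quota rounded against its threshold gives P1 1, P2 7, P3 4, P4 3, P5 5, P6 3 (total 23).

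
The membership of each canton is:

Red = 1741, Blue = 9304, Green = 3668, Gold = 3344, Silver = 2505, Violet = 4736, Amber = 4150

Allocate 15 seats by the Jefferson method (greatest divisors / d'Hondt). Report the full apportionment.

Red=1, Blue=5, Green=2, Gold=2, Silver=1, Violet=2, Amber=2

Standard divisor 29448/15 ≈ 1963.2; standard quotas: Red 0.887, Blue 4.739, Green 1.868, Gold 1.703, Silver 1.276, Violet 2.412, Amber 2.114.
Rounding down gives 0, 4, 1, 1, 1, 2, 2 = 11 seats, so the divisor must be adjusted.
With modified divisor 1600: modified quotas Red 1.088, Blue 5.815, Green 2.292, Gold 2.090, Silver 1.566, Violet 2.960, Amber 2.594.
Rounding down: Red 1, Blue 5, Green 2, Gold 2, Silver 1, Violet 2, Amber 2 (total 15).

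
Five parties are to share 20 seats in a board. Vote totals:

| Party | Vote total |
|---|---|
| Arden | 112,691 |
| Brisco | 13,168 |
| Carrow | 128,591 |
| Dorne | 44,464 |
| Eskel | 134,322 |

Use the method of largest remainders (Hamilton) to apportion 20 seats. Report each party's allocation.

Standard divisor: 433236 ÷ 20 ≈ 21661.8.
Standard quotas: Arden 5.2023, Brisco 0.6079, Carrow 5.9363, Dorne 2.0526, Eskel 6.2009.
Lower quotas: Arden 5, Brisco 0, Carrow 5, Dorne 2, Eskel 6 (sum 18, leaving 2 seats).
Remainders in descending order: Carrow 0.9363, Brisco 0.6079, Arden 0.2023, Eskel 0.2009, Dorne 0.0526.
The surplus seats go to Carrow, Brisco.

Arden: 5; Brisco: 1; Carrow: 6; Dorne: 2; Eskel: 6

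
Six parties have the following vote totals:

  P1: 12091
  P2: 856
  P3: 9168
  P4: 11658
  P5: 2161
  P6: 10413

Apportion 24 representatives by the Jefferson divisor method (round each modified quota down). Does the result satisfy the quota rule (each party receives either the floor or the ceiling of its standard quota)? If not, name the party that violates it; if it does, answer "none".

none

Standard quotas: P1 6.261, P2 0.443, P3 4.747, P4 6.037, P5 1.119, P6 5.392.
Jefferson allocation: P1 6, P2 0, P3 5, P4 6, P5 1, P6 6.
Every allocation lies between the lower and upper quota.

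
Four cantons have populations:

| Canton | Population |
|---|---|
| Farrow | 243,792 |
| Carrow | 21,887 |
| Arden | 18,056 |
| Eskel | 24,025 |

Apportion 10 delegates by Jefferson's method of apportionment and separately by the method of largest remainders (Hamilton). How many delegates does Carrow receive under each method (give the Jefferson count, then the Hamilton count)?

Jefferson: Farrow 10, Carrow 0, Arden 0, Eskel 0.
Hamilton: Farrow 8, Carrow 1, Arden 0, Eskel 1.
Carrow gets 0 under Jefferson and 1 under Hamilton.

0 and 1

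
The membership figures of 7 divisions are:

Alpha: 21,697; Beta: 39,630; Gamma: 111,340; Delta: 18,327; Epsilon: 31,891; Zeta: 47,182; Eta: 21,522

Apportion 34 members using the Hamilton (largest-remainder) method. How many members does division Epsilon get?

Total 291589; standard divisor 291589/34 ≈ 8576.147.
Standard quotas: Alpha 2.5299, Beta 4.6210, Gamma 12.9825, Delta 2.1370, Epsilon 3.7186, Zeta 5.5015, Eta 2.5095.
Lower quotas: Alpha 2, Beta 4, Gamma 12, Delta 2, Epsilon 3, Zeta 5, Eta 2 (sum 30, leaving 4 seats).
Remainders in descending order: Gamma 0.9825, Epsilon 0.7186, Beta 0.6210, Alpha 0.5299, Eta 0.5095, Zeta 0.5015, Delta 0.1370.
The surplus seats go to Gamma, Epsilon, Beta, Alpha.
Epsilon receives 4.

4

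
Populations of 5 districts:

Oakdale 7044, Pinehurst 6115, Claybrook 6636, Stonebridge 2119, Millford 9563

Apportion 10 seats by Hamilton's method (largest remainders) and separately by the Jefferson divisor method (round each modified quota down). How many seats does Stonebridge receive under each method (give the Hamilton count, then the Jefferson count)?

1 and 0

Hamilton: Oakdale 2, Pinehurst 2, Claybrook 2, Stonebridge 1, Millford 3.
Jefferson: Oakdale 2, Pinehurst 2, Claybrook 2, Stonebridge 0, Millford 4.
Stonebridge gets 1 under Hamilton and 0 under Jefferson.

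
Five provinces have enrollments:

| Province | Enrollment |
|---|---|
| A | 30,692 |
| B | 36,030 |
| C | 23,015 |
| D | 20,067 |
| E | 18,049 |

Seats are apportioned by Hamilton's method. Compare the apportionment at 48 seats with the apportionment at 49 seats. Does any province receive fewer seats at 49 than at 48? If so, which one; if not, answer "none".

At 48 seats: A 11, B 13, C 9, D 8, E 7.
At 49 seats: A 12, B 14, C 9, D 7, E 7.
D drops from 8 to 7.

D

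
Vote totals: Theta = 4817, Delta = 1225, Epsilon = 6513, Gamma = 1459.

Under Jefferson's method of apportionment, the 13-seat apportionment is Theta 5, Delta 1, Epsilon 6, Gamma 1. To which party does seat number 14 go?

Epsilon

Priority for the next seat is population ÷ (current seats + 1).
Priorities: Theta 802.833, Delta 612.500, Epsilon 930.429, Gamma 729.500.
Highest priority: Epsilon.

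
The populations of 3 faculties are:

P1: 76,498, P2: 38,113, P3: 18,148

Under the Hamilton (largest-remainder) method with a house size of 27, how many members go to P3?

The standard divisor is 132759/27 = 4917.
Standard quotas: P1 15.5579, P2 7.7513, P3 3.6909.
Lower quotas: P1 15, P2 7, P3 3 (sum 25, leaving 2 seats).
Remainders in descending order: P2 0.7513, P3 0.6909, P1 0.5579.
Largest remainders: P2, P3 receive the extra seats.
P3 receives 4.

4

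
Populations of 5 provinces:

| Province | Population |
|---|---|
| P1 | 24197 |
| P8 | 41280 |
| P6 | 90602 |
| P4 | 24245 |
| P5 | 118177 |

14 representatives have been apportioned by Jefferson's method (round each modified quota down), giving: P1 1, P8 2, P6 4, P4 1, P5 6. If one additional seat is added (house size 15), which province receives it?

Priority for the next seat is population ÷ (current seats + 1).
Priorities: P1 12098.500, P8 13760.000, P6 18120.400, P4 12122.500, P5 16882.429.
Highest priority: P6.

P6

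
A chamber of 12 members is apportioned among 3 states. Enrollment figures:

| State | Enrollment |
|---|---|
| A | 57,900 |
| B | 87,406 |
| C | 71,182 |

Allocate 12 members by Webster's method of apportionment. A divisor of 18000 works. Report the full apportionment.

With modified divisor 18000: modified quotas A 3.217, B 4.856, C 3.955.
Rounding to the nearest integer: A 3, B 5, C 4 (total 12).

A: 3, B: 5, C: 4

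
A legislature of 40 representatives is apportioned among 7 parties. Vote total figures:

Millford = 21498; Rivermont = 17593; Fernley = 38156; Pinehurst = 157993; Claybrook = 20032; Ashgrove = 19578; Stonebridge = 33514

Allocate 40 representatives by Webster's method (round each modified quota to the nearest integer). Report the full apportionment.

Millford: 3, Rivermont: 2, Fernley: 5, Pinehurst: 20, Claybrook: 3, Ashgrove: 3, Stonebridge: 4

Standard divisor 308364/40 ≈ 7709.1; standard quotas: Millford 2.789, Rivermont 2.282, Fernley 4.949, Pinehurst 20.494, Claybrook 2.598, Ashgrove 2.540, Stonebridge 4.347.
Rounding to the nearest integer gives Millford 3, Rivermont 2, Fernley 5, Pinehurst 20, Claybrook 3, Ashgrove 3, Stonebridge 4 — total 40, matching the house size, so no adjustment is needed.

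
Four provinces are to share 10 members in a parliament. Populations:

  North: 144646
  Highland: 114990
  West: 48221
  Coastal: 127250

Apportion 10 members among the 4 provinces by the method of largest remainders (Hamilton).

North: 3, Highland: 3, West: 1, Coastal: 3

Standard divisor: 435107 ÷ 10 ≈ 43510.7.
Standard quotas: North 3.3244, Highland 2.6428, West 1.1083, Coastal 2.9246.
Lower quotas: North 3, Highland 2, West 1, Coastal 2 (sum 8, leaving 2 seats).
Remainders in descending order: Coastal 0.9246, Highland 0.6428, North 0.3244, West 0.1083.
The surplus seats go to Coastal, Highland.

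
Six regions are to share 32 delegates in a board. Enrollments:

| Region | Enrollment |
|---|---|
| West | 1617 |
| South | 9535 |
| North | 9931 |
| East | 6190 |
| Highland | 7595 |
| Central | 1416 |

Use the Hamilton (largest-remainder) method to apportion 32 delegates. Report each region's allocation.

West 1, South 8, North 9, East 6, Highland 7, Central 1

Standard divisor: 36284 ÷ 32 ≈ 1133.875.
Standard quotas: West 1.4261, South 8.4092, North 8.7585, East 5.4592, Highland 6.6983, Central 1.2488.
Lower quotas: West 1, South 8, North 8, East 5, Highland 6, Central 1 (sum 29, leaving 3 seats).
Remainders in descending order: North 0.7585, Highland 0.6983, East 0.4592, West 0.4261, South 0.4092, Central 0.2488.
Largest remainders: North, Highland, East receive the extra seats.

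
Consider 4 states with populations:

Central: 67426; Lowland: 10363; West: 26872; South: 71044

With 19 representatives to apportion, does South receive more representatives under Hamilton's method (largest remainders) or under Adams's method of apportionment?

Hamilton

Hamilton: Central 7, Lowland 1, West 3, South 8.
Adams: Central 7, Lowland 2, West 3, South 7.
South gets 8 under Hamilton and 7 under Adams.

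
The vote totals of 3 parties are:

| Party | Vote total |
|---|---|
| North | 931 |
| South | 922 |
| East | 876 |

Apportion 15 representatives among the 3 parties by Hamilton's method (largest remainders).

Standard divisor: 2729 ÷ 15 ≈ 181.933.
Standard quotas: North 5.117, South 5.068, East 4.815.
Lower quotas: North 5, South 5, East 4 (sum 14, leaving 1 seat).
Remainders in descending order: East 0.815, North 0.117, South 0.068.
Largest remainder: East receives the extra seat.

North: 5; South: 5; East: 5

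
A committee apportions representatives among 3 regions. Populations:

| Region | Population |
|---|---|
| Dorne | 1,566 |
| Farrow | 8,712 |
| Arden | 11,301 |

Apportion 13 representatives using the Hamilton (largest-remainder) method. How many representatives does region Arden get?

7

Standard divisor: 21579 ÷ 13 ≈ 1659.923.
Standard quotas: Dorne 0.9434, Farrow 5.2484, Arden 6.8081.
Lower quotas: Dorne 0, Farrow 5, Arden 6 (sum 11, leaving 2 seats).
Remainders in descending order: Dorne 0.9434, Arden 0.8081, Farrow 0.2484.
Largest remainders: Dorne, Arden receive the extra seats.
Arden receives 7.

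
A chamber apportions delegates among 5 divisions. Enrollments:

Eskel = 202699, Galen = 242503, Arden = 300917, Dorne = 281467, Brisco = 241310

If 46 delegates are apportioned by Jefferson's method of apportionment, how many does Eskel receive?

7

Standard divisor 1268896/46 ≈ 27584.696; standard quotas: Eskel 7.348, Galen 8.791, Arden 10.909, Dorne 10.204, Brisco 8.748.
Rounding down gives 7, 8, 10, 10, 8 = 43 seats, so the divisor must be adjusted.
With modified divisor 26200: modified quotas Eskel 7.737, Galen 9.256, Arden 11.485, Dorne 10.743, Brisco 9.210.
Rounding down: Eskel 7, Galen 9, Arden 11, Dorne 10, Brisco 9 (total 46).
Eskel receives 7.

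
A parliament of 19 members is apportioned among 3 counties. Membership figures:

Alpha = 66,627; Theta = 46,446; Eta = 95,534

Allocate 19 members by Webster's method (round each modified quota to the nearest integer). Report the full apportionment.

Standard divisor 208607/19 ≈ 10979.316; standard quotas: Alpha 6.068, Theta 4.230, Eta 8.701.
Rounding to the nearest integer gives Alpha 6, Theta 4, Eta 9 — total 19, matching the house size, so no adjustment is needed.

Alpha: 6, Theta: 4, Eta: 9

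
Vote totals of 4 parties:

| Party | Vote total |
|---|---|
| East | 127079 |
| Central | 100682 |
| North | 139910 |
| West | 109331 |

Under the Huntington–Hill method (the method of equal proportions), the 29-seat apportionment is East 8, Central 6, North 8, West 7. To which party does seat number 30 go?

Priority for the next seat is population ÷ (√(s·(s+1))).
Priorities: East 14976.404, Central 15535.570, North 16488.552, West 14609.969.
Highest priority: North.

North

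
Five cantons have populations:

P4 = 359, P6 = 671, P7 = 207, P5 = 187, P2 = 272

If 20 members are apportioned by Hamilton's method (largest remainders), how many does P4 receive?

Standard divisor: 1696 ÷ 20 ≈ 84.8.
Standard quotas: P4 4.233, P6 7.913, P7 2.441, P5 2.205, P2 3.208.
Lower quotas: P4 4, P6 7, P7 2, P5 2, P2 3 (sum 18, leaving 2 seats).
Remainders in descending order: P6 0.913, P7 0.441, P4 0.233, P2 0.208, P5 0.205.
Largest remainders: P6, P7 receive the extra seats.
P4 receives 4.

4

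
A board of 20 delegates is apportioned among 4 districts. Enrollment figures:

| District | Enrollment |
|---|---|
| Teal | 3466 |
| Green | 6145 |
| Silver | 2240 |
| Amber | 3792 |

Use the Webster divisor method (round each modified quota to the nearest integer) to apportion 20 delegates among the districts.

Standard divisor 15643/20 ≈ 782.15; standard quotas: Teal 4.431, Green 7.857, Silver 2.864, Amber 4.848.
Rounding to the nearest integer gives Teal 4, Green 8, Silver 3, Amber 5 — total 20, matching the house size, so no adjustment is needed.

Teal: 4; Green: 8; Silver: 3; Amber: 5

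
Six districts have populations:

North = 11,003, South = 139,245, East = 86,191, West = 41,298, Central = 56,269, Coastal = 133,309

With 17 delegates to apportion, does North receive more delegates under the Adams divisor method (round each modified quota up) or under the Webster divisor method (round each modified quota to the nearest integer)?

Adams: North 1, South 5, East 3, West 2, Central 2, Coastal 4.
Webster: North 0, South 5, East 3, West 2, Central 2, Coastal 5.
North gets 1 under Adams and 0 under Webster.

Adams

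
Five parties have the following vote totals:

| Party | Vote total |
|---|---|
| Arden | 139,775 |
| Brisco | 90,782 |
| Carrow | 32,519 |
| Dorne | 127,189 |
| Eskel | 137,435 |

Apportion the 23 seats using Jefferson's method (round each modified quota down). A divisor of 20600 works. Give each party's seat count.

Arden 6, Brisco 4, Carrow 1, Dorne 6, Eskel 6

With modified divisor 20600: modified quotas Arden 6.785, Brisco 4.407, Carrow 1.579, Dorne 6.174, Eskel 6.672.
Rounding down: Arden 6, Brisco 4, Carrow 1, Dorne 6, Eskel 6 (total 23).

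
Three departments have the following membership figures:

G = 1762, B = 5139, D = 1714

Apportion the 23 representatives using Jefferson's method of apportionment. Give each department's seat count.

G=5, B=14, D=4

Standard divisor 8615/23 ≈ 374.565; standard quotas: G 4.704, B 13.720, D 4.576.
Rounding down gives 4, 13, 4 = 21 seats, so the divisor must be adjusted.
With modified divisor 350: modified quotas G 5.034, B 14.683, D 4.897.
Rounding down: G 5, B 14, D 4 (total 23).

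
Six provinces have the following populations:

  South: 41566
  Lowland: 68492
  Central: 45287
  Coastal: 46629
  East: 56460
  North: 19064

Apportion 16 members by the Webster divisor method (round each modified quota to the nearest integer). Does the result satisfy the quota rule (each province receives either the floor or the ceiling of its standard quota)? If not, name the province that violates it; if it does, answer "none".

Standard quotas: South 2.397, Lowland 3.949, Central 2.611, Coastal 2.689, East 3.255, North 1.099.
Webster allocation: South 2, Lowland 4, Central 3, Coastal 3, East 3, North 1.
Every allocation lies between the lower and upper quota.

none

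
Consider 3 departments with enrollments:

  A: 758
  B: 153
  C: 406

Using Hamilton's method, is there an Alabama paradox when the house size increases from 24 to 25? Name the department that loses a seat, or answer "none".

At 24 seats: A 14, B 3, C 7.
At 25 seats: A 14, B 3, C 8.
No department's allocation decreased.

none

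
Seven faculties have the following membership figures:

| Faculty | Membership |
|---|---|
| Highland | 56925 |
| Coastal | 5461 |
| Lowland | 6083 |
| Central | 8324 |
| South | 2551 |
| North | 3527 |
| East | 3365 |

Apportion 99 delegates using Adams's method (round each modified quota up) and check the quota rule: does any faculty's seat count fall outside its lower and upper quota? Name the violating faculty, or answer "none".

Standard quotas: Highland 65.351, Coastal 6.269, Lowland 6.983, Central 9.556, South 2.929, North 4.049, East 3.863.
Adams allocation: Highland 64, Coastal 7, Lowland 7, Central 10, South 3, North 4, East 4.
Highland has quota 65.351 (lower 65, upper 66) but receives 64 — outside the quota interval.

Highland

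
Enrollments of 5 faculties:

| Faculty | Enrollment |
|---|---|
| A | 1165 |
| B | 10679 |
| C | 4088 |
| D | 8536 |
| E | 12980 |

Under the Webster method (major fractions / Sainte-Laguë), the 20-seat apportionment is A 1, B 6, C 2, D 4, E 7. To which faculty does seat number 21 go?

D

Priority for the next seat is population ÷ (current seats + 0.5).
Priorities: A 776.667, B 1642.923, C 1635.200, D 1896.889, E 1730.667.
Highest priority: D.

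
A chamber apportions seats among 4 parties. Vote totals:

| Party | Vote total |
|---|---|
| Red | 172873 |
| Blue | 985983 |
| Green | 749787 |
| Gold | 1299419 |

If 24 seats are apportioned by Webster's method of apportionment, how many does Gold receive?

10

Standard divisor 3208062/24 ≈ 133669.25; standard quotas: Red 1.293, Blue 7.376, Green 5.609, Gold 9.721.
Rounding to the nearest integer gives Red 1, Blue 7, Green 6, Gold 10 — total 24, matching the house size, so no adjustment is needed.
Gold receives 10.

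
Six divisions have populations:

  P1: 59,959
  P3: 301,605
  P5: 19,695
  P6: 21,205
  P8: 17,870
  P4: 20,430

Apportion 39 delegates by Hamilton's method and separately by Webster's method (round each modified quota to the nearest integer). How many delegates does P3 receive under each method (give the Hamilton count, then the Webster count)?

27 and 26

Hamilton: P1 5, P3 27, P5 2, P6 2, P8 1, P4 2.
Webster: P1 5, P3 26, P5 2, P6 2, P8 2, P4 2.
P3 gets 27 under Hamilton and 26 under Webster.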